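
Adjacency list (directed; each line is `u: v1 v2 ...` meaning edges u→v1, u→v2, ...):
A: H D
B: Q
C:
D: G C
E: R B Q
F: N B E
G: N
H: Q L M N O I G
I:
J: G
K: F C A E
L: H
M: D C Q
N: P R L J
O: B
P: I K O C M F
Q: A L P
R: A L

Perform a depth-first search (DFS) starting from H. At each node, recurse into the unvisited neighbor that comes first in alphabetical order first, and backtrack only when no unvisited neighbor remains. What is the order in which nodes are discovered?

Visit H
H → G
G → N
N → J
N → L
N → P
P → C
P → F
F → B
B → Q
Q → A
A → D
F → E
E → R
P → I
P → K
P → M
P → O

H → G → N → J → L → P → C → F → B → Q → A → D → E → R → I → K → M → O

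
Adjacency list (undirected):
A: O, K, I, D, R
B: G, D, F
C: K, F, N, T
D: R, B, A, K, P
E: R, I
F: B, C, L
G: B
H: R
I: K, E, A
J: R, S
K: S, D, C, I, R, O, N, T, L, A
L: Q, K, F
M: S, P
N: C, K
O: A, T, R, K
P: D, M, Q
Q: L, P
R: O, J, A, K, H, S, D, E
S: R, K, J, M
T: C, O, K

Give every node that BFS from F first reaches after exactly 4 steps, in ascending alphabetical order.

E, H, J, M

Level 0: F
Level 1: B, C, L
Level 2: D, G, K, N, Q, T
Level 3: A, I, O, P, R, S
Level 4: E, H, J, M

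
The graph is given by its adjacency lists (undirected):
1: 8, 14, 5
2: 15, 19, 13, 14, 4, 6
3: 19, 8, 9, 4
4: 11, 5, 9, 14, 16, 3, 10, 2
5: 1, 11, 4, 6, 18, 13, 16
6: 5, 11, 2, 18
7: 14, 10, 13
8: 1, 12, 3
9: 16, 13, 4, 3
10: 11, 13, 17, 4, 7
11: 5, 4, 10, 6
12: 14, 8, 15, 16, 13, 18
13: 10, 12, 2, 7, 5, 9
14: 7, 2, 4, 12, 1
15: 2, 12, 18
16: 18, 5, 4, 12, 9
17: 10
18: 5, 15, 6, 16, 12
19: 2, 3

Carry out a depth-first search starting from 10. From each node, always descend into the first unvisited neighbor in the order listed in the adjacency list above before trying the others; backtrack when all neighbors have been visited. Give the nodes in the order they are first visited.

10, 11, 5, 1, 8, 12, 14, 7, 13, 2, 15, 18, 6, 16, 4, 9, 3, 19, 17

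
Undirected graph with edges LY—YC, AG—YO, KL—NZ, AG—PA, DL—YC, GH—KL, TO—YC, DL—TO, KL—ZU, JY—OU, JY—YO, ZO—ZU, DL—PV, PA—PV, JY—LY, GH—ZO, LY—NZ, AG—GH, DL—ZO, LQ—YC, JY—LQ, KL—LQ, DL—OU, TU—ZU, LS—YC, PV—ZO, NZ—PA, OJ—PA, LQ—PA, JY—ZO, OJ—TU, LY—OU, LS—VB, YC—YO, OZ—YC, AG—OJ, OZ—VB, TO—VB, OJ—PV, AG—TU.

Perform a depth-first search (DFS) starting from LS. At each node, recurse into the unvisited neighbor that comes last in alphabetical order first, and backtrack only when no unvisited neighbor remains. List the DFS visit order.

Visit LS
LS → YC
YC → YO
YO → JY
JY → ZO
ZO → ZU
ZU → TU
TU → OJ
OJ → PV
PV → PA
PA → NZ
NZ → LY
LY → OU
OU → DL
DL → TO
TO → VB
VB → OZ
NZ → KL
KL → LQ
KL → GH
GH → AG

LS YC YO JY ZO ZU TU OJ PV PA NZ LY OU DL TO VB OZ KL LQ GH AG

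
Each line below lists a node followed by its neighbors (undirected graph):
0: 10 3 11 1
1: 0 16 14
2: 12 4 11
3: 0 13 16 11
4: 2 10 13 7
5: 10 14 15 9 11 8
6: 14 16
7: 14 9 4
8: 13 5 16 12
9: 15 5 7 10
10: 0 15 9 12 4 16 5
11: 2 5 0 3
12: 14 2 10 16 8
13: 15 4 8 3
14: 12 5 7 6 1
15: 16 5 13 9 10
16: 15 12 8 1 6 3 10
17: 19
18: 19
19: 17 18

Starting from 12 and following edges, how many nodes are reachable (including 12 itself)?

17

BFS from 12 visits: 12, 14, 2, 10, 16, 8, 5, 7, 6, 1, 4, 11, 0, 15, 9, 3, 13
Reachable nodes: 17 of 20 total.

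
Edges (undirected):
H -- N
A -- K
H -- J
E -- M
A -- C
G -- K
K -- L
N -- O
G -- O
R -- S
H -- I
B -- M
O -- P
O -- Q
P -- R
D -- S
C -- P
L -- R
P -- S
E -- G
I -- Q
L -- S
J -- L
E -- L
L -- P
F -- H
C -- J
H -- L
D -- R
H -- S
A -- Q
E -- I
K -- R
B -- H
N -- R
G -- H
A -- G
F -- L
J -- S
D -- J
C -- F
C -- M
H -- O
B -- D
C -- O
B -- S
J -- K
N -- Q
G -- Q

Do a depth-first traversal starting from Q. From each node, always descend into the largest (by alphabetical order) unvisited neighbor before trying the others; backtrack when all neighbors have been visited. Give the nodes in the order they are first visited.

Q, O, P, S, R, N, H, L, K, J, D, B, M, E, I, G, A, C, F

Visit Q
Q → O
O → P
P → S
S → R
R → N
N → H
H → L
L → K
K → J
J → D
D → B
B → M
M → E
E → I
E → G
G → A
A → C
C → F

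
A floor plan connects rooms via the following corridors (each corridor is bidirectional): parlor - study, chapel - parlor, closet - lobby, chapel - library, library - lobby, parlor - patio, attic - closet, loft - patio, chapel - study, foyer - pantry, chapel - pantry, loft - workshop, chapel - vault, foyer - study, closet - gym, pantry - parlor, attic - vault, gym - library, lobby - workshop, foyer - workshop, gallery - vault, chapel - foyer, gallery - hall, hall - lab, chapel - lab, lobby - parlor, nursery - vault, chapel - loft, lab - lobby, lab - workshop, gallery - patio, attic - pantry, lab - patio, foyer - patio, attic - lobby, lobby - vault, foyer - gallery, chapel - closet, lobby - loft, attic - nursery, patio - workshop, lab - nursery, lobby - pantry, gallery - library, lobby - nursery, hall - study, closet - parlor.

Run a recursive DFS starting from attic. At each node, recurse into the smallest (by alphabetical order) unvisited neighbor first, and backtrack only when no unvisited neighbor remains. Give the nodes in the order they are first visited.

attic -> closet -> chapel -> foyer -> gallery -> hall -> lab -> lobby -> library -> gym -> loft -> patio -> parlor -> pantry -> study -> workshop -> nursery -> vault

Visit attic
attic → closet
closet → chapel
chapel → foyer
foyer → gallery
gallery → hall
hall → lab
lab → lobby
lobby → library
library → gym
lobby → loft
loft → patio
patio → parlor
parlor → pantry
parlor → study
patio → workshop
lobby → nursery
nursery → vault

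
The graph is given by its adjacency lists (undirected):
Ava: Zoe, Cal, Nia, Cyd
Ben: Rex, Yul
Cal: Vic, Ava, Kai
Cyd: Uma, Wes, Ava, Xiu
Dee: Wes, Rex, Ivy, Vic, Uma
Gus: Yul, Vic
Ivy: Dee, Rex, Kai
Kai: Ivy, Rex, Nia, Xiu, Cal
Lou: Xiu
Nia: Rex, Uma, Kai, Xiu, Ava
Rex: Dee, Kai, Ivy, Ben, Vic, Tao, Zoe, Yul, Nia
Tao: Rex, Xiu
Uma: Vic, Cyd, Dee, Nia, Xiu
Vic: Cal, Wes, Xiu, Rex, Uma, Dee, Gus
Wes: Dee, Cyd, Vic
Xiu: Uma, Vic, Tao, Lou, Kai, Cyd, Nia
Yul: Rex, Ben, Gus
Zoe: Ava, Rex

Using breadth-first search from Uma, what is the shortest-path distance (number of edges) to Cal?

2

Level 0: Uma
Level 1: Cyd, Dee, Nia, Vic, Xiu
Level 2: Ava, Cal, Gus, Ivy, Kai, Lou, Rex, Tao, Wes
Level 3: Ben, Yul, Zoe
Cal first appears at level 2.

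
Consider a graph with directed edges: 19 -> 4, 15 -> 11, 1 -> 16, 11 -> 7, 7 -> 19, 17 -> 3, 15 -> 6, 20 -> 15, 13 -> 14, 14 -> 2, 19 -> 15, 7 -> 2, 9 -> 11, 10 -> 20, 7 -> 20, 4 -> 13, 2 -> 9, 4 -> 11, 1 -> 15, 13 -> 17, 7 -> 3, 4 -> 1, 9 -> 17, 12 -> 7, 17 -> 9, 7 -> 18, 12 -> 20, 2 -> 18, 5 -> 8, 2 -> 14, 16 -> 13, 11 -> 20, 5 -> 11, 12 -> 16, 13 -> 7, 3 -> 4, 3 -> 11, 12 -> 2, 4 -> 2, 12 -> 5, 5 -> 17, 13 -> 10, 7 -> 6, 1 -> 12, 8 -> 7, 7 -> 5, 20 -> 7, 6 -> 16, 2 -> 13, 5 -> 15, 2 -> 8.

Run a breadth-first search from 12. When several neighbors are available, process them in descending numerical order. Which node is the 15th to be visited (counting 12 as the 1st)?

Visit 12; enqueue 20, 16, 7, 5, 2 → queue [20, 16, 7, 5, 2]
Visit 20; enqueue 15 → queue [16, 7, 5, 2, 15]
Visit 16; enqueue 13 → queue [7, 5, 2, 15, 13]
Visit 7; enqueue 19, 18, 6, 3 → queue [5, 2, 15, 13, 19, 18, 6, 3]
Visit 5; enqueue 17, 11, 8 → queue [2, 15, 13, 19, 18, 6, 3, 17, 11, 8]
Visit 2; enqueue 14, 9 → queue [15, 13, 19, 18, 6, 3, 17, 11, 8, 14, 9]
Visit 15 → queue [13, 19, 18, 6, 3, 17, 11, 8, 14, 9]
Visit 13; enqueue 10 → queue [19, 18, 6, 3, 17, 11, 8, 14, 9, 10]
Visit 19; enqueue 4 → queue [18, 6, 3, 17, 11, 8, 14, 9, 10, 4]
Visit 18 → queue [6, 3, 17, 11, 8, 14, 9, 10, 4]
Visit 6 → queue [3, 17, 11, 8, 14, 9, 10, 4]
Visit 3 → queue [17, 11, 8, 14, 9, 10, 4]
Visit 17 → queue [11, 8, 14, 9, 10, 4]
Visit 11 → queue [8, 14, 9, 10, 4]
Visit 8 → queue [14, 9, 10, 4]
Visit 14 → queue [9, 10, 4]
Visit 9 → queue [10, 4]
Visit 10 → queue [4]
Visit 4; enqueue 1 → queue [1]
Visit 1 → queue []

Visit order: 12, 20, 16, 7, 5, 2, 15, 13, 19, 18, 6, 3, 17, 11, 8, 14, 9, 10, 4, 1

8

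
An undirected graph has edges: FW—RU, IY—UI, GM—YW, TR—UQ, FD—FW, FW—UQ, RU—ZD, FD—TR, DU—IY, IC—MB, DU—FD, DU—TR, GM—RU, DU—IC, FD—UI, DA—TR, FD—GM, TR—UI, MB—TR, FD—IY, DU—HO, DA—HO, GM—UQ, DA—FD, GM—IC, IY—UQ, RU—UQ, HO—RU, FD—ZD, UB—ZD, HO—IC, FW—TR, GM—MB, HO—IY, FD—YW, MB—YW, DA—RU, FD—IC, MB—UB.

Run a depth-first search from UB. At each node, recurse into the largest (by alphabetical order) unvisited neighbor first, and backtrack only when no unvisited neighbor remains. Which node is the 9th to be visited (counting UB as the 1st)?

Visit UB
UB → ZD
ZD → RU
RU → UQ
UQ → TR
TR → UI
UI → IY
IY → HO
HO → IC
IC → MB
MB → YW
YW → GM
GM → FD
FD → FW
FD → DU
FD → DA

Visit order: UB, ZD, RU, UQ, TR, UI, IY, HO, IC, MB, YW, GM, FD, FW, DU, DA

IC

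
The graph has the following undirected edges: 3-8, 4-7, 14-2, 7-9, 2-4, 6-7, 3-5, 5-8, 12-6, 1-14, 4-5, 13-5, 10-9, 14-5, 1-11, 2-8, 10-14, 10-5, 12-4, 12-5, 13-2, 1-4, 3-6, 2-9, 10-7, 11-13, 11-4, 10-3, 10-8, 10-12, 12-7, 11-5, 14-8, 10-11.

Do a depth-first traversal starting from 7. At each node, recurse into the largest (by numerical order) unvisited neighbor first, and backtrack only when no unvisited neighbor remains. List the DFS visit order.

Visit 7
7 → 12
12 → 10
10 → 14
14 → 8
8 → 5
5 → 13
13 → 11
11 → 4
4 → 2
2 → 9
4 → 1
5 → 3
3 → 6

7 -> 12 -> 10 -> 14 -> 8 -> 5 -> 13 -> 11 -> 4 -> 2 -> 9 -> 1 -> 3 -> 6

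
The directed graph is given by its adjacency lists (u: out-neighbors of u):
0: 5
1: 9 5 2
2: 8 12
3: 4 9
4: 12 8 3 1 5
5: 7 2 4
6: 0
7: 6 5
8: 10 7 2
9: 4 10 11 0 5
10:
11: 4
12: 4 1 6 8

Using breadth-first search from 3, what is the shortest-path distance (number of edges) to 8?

2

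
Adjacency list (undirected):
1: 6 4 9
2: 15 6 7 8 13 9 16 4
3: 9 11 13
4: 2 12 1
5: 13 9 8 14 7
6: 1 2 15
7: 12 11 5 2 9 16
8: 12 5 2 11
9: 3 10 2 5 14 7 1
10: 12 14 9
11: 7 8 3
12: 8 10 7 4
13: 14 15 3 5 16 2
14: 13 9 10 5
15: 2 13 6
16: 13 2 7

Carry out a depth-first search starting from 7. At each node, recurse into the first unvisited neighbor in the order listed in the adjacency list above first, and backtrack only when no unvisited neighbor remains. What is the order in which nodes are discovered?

7 -> 12 -> 8 -> 5 -> 13 -> 14 -> 9 -> 3 -> 11 -> 10 -> 2 -> 15 -> 6 -> 1 -> 4 -> 16

Visit 7
7 → 12
12 → 8
8 → 5
5 → 13
13 → 14
14 → 9
9 → 3
3 → 11
9 → 10
9 → 2
2 → 15
15 → 6
6 → 1
1 → 4
2 → 16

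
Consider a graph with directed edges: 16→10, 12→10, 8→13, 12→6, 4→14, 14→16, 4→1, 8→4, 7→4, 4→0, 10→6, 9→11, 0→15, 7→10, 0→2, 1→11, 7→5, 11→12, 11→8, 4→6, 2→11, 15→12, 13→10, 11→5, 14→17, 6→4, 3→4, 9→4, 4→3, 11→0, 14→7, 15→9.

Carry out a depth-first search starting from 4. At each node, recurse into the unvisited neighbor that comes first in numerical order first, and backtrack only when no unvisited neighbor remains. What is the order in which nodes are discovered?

Visit 4
4 → 0
0 → 2
2 → 11
11 → 5
11 → 8
8 → 13
13 → 10
10 → 6
11 → 12
0 → 15
15 → 9
4 → 1
4 → 3
4 → 14
14 → 7
14 → 16
14 → 17

4, 0, 2, 11, 5, 8, 13, 10, 6, 12, 15, 9, 1, 3, 14, 7, 16, 17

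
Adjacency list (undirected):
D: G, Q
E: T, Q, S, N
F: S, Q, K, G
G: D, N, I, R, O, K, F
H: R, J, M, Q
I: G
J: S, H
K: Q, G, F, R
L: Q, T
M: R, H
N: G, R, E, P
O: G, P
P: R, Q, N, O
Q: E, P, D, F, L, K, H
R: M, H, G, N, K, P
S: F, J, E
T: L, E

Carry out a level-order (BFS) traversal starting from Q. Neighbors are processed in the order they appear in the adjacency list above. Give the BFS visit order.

Q → E → P → D → F → L → K → H → T → S → N → R → O → G → J → M → I

Visit Q; enqueue E, P, D, F, L, K, H → queue [E, P, D, F, L, K, H]
Visit E; enqueue T, S, N → queue [P, D, F, L, K, H, T, S, N]
Visit P; enqueue R, O → queue [D, F, L, K, H, T, S, N, R, O]
Visit D; enqueue G → queue [F, L, K, H, T, S, N, R, O, G]
Visit F → queue [L, K, H, T, S, N, R, O, G]
Visit L → queue [K, H, T, S, N, R, O, G]
Visit K → queue [H, T, S, N, R, O, G]
Visit H; enqueue J, M → queue [T, S, N, R, O, G, J, M]
Visit T → queue [S, N, R, O, G, J, M]
Visit S → queue [N, R, O, G, J, M]
Visit N → queue [R, O, G, J, M]
Visit R → queue [O, G, J, M]
Visit O → queue [G, J, M]
Visit G; enqueue I → queue [J, M, I]
Visit J → queue [M, I]
Visit M → queue [I]
Visit I → queue []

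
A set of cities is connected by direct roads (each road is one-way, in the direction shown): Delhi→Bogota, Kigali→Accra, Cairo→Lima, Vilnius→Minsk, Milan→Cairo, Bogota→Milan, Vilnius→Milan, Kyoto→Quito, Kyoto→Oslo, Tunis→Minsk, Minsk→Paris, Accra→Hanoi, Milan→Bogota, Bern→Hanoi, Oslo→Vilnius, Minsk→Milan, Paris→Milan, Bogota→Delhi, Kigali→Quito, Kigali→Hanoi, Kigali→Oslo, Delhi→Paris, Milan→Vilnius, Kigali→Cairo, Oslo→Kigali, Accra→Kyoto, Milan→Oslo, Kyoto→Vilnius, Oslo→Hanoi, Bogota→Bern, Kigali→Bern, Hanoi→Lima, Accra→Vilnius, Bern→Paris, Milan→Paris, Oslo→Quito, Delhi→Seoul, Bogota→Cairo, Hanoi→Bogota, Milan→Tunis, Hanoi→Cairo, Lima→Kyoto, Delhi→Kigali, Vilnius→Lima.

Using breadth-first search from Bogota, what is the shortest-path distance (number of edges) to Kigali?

Level 0: Bogota
Level 1: Bern, Cairo, Delhi, Milan
Level 2: Hanoi, Kigali, Lima, Oslo, Paris, Seoul, Tunis, Vilnius
Level 3: Accra, Kyoto, Minsk, Quito
Kigali first appears at level 2.

2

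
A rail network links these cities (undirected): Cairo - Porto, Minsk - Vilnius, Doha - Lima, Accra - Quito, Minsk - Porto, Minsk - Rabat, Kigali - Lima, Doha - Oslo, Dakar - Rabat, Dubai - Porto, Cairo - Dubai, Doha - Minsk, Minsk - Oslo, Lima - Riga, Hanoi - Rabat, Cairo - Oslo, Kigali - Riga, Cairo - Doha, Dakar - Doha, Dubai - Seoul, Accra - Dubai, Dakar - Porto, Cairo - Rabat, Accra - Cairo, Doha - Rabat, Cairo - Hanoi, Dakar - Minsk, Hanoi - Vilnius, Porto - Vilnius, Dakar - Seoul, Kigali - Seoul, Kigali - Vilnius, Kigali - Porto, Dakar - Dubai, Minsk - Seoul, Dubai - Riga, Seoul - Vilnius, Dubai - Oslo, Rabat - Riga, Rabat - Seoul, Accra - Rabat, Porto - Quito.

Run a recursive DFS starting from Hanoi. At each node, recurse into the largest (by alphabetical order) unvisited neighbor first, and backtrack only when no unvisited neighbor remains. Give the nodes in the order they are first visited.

Hanoi → Vilnius → Seoul → Rabat → Riga → Lima → Kigali → Porto → Quito → Accra → Dubai → Oslo → Minsk → Doha → Dakar → Cairo

Visit Hanoi
Hanoi → Vilnius
Vilnius → Seoul
Seoul → Rabat
Rabat → Riga
Riga → Lima
Lima → Kigali
Kigali → Porto
Porto → Quito
Quito → Accra
Accra → Dubai
Dubai → Oslo
Oslo → Minsk
Minsk → Doha
Doha → Dakar
Doha → Cairo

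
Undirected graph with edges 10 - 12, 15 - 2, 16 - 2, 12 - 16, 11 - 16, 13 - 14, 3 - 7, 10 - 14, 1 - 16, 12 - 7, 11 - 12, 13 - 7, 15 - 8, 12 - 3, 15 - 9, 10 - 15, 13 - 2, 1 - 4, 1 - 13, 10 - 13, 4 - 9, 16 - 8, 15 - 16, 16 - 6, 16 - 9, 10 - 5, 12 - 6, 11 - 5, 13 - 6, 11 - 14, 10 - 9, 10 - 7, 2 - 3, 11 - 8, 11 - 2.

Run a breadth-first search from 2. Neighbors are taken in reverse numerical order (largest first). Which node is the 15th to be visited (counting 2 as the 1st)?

5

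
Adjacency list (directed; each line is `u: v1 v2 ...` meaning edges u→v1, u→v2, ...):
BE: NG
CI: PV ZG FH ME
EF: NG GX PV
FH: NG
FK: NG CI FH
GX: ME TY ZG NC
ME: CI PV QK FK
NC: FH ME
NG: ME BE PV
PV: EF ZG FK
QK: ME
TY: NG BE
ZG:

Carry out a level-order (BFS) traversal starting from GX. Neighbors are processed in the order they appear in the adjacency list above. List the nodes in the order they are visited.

GX → ME → TY → ZG → NC → CI → PV → QK → FK → NG → BE → FH → EF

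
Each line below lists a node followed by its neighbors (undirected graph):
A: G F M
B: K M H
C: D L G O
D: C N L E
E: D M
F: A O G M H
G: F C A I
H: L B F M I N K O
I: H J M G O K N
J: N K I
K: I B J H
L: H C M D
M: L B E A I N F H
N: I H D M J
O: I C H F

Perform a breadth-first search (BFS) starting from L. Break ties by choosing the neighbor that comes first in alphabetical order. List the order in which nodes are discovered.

L C D H M G O E N B F I K A J

Visit L; enqueue C, D, H, M → queue [C, D, H, M]
Visit C; enqueue G, O → queue [D, H, M, G, O]
Visit D; enqueue E, N → queue [H, M, G, O, E, N]
Visit H; enqueue B, F, I, K → queue [M, G, O, E, N, B, F, I, K]
Visit M; enqueue A → queue [G, O, E, N, B, F, I, K, A]
Visit G → queue [O, E, N, B, F, I, K, A]
Visit O → queue [E, N, B, F, I, K, A]
Visit E → queue [N, B, F, I, K, A]
Visit N; enqueue J → queue [B, F, I, K, A, J]
Visit B → queue [F, I, K, A, J]
Visit F → queue [I, K, A, J]
Visit I → queue [K, A, J]
Visit K → queue [A, J]
Visit A → queue [J]
Visit J → queue []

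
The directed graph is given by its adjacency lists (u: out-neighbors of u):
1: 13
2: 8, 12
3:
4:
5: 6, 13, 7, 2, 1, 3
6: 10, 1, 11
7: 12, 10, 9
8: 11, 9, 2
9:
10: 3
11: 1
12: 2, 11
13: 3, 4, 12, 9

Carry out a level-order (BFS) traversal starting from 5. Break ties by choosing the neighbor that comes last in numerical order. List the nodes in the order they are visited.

Visit 5; enqueue 13, 7, 6, 3, 2, 1 → queue [13, 7, 6, 3, 2, 1]
Visit 13; enqueue 12, 9, 4 → queue [7, 6, 3, 2, 1, 12, 9, 4]
Visit 7; enqueue 10 → queue [6, 3, 2, 1, 12, 9, 4, 10]
Visit 6; enqueue 11 → queue [3, 2, 1, 12, 9, 4, 10, 11]
Visit 3 → queue [2, 1, 12, 9, 4, 10, 11]
Visit 2; enqueue 8 → queue [1, 12, 9, 4, 10, 11, 8]
Visit 1 → queue [12, 9, 4, 10, 11, 8]
Visit 12 → queue [9, 4, 10, 11, 8]
Visit 9 → queue [4, 10, 11, 8]
Visit 4 → queue [10, 11, 8]
Visit 10 → queue [11, 8]
Visit 11 → queue [8]
Visit 8 → queue []

5, 13, 7, 6, 3, 2, 1, 12, 9, 4, 10, 11, 8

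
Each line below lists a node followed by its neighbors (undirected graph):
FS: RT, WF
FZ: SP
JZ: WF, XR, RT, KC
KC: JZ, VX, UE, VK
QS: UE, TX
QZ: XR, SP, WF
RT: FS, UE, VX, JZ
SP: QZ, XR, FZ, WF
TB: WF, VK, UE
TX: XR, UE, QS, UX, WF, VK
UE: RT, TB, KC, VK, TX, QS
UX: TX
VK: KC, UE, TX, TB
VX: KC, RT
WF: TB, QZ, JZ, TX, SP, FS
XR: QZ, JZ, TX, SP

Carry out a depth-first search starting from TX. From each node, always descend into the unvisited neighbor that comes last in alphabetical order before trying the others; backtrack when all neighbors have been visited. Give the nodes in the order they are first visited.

Visit TX
TX → XR
XR → SP
SP → WF
WF → TB
TB → VK
VK → UE
UE → RT
RT → VX
VX → KC
KC → JZ
RT → FS
UE → QS
WF → QZ
SP → FZ
TX → UX

TX XR SP WF TB VK UE RT VX KC JZ FS QS QZ FZ UX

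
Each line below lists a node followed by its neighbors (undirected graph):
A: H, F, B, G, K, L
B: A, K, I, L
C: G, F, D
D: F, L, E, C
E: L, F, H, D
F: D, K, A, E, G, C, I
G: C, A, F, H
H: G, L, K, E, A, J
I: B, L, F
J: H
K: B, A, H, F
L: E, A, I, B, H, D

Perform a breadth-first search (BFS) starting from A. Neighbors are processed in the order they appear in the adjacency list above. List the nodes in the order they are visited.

Visit A; enqueue H, F, B, G, K, L → queue [H, F, B, G, K, L]
Visit H; enqueue E, J → queue [F, B, G, K, L, E, J]
Visit F; enqueue D, C, I → queue [B, G, K, L, E, J, D, C, I]
Visit B → queue [G, K, L, E, J, D, C, I]
Visit G → queue [K, L, E, J, D, C, I]
Visit K → queue [L, E, J, D, C, I]
Visit L → queue [E, J, D, C, I]
Visit E → queue [J, D, C, I]
Visit J → queue [D, C, I]
Visit D → queue [C, I]
Visit C → queue [I]
Visit I → queue []

A, H, F, B, G, K, L, E, J, D, C, I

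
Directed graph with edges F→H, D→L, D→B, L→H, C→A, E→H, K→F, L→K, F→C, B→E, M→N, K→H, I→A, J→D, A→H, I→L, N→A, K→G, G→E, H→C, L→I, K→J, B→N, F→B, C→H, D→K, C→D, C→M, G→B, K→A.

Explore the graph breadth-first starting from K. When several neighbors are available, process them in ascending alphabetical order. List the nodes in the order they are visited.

Visit K; enqueue A, F, G, H, J → queue [A, F, G, H, J]
Visit A → queue [F, G, H, J]
Visit F; enqueue B, C → queue [G, H, J, B, C]
Visit G; enqueue E → queue [H, J, B, C, E]
Visit H → queue [J, B, C, E]
Visit J; enqueue D → queue [B, C, E, D]
Visit B; enqueue N → queue [C, E, D, N]
Visit C; enqueue M → queue [E, D, N, M]
Visit E → queue [D, N, M]
Visit D; enqueue L → queue [N, M, L]
Visit N → queue [M, L]
Visit M → queue [L]
Visit L; enqueue I → queue [I]
Visit I → queue []

K, A, F, G, H, J, B, C, E, D, N, M, L, I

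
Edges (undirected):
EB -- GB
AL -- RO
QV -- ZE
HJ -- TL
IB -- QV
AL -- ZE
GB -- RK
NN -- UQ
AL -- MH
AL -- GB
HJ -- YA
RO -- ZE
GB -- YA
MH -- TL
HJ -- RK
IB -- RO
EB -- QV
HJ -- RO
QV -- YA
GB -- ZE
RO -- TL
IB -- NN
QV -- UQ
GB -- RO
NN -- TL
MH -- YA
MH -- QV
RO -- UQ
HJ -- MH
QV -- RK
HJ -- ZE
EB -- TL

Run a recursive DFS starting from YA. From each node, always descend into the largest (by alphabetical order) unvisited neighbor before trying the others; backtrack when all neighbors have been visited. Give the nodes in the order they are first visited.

Visit YA
YA → QV
QV → ZE
ZE → RO
RO → UQ
UQ → NN
NN → TL
TL → MH
MH → HJ
HJ → RK
RK → GB
GB → EB
GB → AL
NN → IB

YA, QV, ZE, RO, UQ, NN, TL, MH, HJ, RK, GB, EB, AL, IB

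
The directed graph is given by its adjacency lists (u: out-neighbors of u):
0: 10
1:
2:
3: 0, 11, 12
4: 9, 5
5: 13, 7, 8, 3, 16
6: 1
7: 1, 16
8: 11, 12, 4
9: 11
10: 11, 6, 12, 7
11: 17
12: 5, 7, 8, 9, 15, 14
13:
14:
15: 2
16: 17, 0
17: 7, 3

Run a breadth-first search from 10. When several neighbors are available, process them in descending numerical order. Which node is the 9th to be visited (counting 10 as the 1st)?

8

Visit 10; enqueue 12, 11, 7, 6 → queue [12, 11, 7, 6]
Visit 12; enqueue 15, 14, 9, 8, 5 → queue [11, 7, 6, 15, 14, 9, 8, 5]
Visit 11; enqueue 17 → queue [7, 6, 15, 14, 9, 8, 5, 17]
Visit 7; enqueue 16, 1 → queue [6, 15, 14, 9, 8, 5, 17, 16, 1]
Visit 6 → queue [15, 14, 9, 8, 5, 17, 16, 1]
Visit 15; enqueue 2 → queue [14, 9, 8, 5, 17, 16, 1, 2]
Visit 14 → queue [9, 8, 5, 17, 16, 1, 2]
Visit 9 → queue [8, 5, 17, 16, 1, 2]
Visit 8; enqueue 4 → queue [5, 17, 16, 1, 2, 4]
Visit 5; enqueue 13, 3 → queue [17, 16, 1, 2, 4, 13, 3]
Visit 17 → queue [16, 1, 2, 4, 13, 3]
Visit 16; enqueue 0 → queue [1, 2, 4, 13, 3, 0]
Visit 1 → queue [2, 4, 13, 3, 0]
Visit 2 → queue [4, 13, 3, 0]
Visit 4 → queue [13, 3, 0]
Visit 13 → queue [3, 0]
Visit 3 → queue [0]
Visit 0 → queue []

Visit order: 10, 12, 11, 7, 6, 15, 14, 9, 8, 5, 17, 16, 1, 2, 4, 13, 3, 0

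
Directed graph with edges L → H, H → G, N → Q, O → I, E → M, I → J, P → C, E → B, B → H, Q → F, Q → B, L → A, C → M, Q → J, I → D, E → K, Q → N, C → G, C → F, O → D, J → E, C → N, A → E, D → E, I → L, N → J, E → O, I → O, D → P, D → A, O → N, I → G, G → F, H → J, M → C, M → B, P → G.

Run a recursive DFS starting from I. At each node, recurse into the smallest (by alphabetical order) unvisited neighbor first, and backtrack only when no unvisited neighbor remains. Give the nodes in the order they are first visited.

Visit I
I → D
D → A
A → E
E → B
B → H
H → G
G → F
H → J
E → K
E → M
M → C
C → N
N → Q
E → O
D → P
I → L

I -> D -> A -> E -> B -> H -> G -> F -> J -> K -> M -> C -> N -> Q -> O -> P -> L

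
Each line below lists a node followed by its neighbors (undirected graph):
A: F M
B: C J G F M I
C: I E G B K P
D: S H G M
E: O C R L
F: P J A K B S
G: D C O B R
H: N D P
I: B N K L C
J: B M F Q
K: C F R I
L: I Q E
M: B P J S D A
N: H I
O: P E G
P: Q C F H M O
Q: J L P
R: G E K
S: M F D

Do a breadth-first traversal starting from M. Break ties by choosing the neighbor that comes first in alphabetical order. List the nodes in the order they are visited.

M, A, B, D, J, P, S, F, C, G, I, H, Q, O, K, E, R, L, N

Visit M; enqueue A, B, D, J, P, S → queue [A, B, D, J, P, S]
Visit A; enqueue F → queue [B, D, J, P, S, F]
Visit B; enqueue C, G, I → queue [D, J, P, S, F, C, G, I]
Visit D; enqueue H → queue [J, P, S, F, C, G, I, H]
Visit J; enqueue Q → queue [P, S, F, C, G, I, H, Q]
Visit P; enqueue O → queue [S, F, C, G, I, H, Q, O]
Visit S → queue [F, C, G, I, H, Q, O]
Visit F; enqueue K → queue [C, G, I, H, Q, O, K]
Visit C; enqueue E → queue [G, I, H, Q, O, K, E]
Visit G; enqueue R → queue [I, H, Q, O, K, E, R]
Visit I; enqueue L, N → queue [H, Q, O, K, E, R, L, N]
Visit H → queue [Q, O, K, E, R, L, N]
Visit Q → queue [O, K, E, R, L, N]
Visit O → queue [K, E, R, L, N]
Visit K → queue [E, R, L, N]
Visit E → queue [R, L, N]
Visit R → queue [L, N]
Visit L → queue [N]
Visit N → queue []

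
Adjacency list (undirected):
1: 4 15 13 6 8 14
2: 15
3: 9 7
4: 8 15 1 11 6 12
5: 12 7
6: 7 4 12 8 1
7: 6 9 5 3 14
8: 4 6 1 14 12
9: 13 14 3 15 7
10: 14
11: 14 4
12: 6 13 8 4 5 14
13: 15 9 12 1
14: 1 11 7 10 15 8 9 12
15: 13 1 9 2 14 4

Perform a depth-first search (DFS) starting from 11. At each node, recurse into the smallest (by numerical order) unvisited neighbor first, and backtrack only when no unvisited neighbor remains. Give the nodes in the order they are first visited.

Visit 11
11 → 4
4 → 1
1 → 6
6 → 7
7 → 3
3 → 9
9 → 13
13 → 12
12 → 5
12 → 8
8 → 14
14 → 10
14 → 15
15 → 2

11 → 4 → 1 → 6 → 7 → 3 → 9 → 13 → 12 → 5 → 8 → 14 → 10 → 15 → 2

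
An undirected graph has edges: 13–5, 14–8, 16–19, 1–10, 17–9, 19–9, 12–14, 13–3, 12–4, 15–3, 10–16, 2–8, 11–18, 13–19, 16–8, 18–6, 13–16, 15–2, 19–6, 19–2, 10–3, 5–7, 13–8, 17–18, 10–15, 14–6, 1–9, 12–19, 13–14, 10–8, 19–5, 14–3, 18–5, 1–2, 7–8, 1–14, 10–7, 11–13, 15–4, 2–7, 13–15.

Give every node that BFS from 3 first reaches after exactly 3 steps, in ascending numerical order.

9, 18

Level 0: 3
Level 1: 10, 13, 14, 15
Level 2: 1, 2, 4, 5, 6, 7, 8, 11, 12, 16, 19
Level 3: 9, 18
Level 4: 17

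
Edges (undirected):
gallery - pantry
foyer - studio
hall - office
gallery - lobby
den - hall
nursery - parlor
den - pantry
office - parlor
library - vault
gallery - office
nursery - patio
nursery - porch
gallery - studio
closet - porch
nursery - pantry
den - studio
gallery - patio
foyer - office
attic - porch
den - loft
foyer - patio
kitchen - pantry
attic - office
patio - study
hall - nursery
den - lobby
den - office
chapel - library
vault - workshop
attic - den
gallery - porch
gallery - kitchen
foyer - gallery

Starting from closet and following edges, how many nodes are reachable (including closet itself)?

17

BFS from closet visits: closet, porch, attic, gallery, nursery, den, office, foyer, kitchen, lobby, pantry, patio, studio, hall, parlor, loft, study
Reachable nodes: 17 of 21 total.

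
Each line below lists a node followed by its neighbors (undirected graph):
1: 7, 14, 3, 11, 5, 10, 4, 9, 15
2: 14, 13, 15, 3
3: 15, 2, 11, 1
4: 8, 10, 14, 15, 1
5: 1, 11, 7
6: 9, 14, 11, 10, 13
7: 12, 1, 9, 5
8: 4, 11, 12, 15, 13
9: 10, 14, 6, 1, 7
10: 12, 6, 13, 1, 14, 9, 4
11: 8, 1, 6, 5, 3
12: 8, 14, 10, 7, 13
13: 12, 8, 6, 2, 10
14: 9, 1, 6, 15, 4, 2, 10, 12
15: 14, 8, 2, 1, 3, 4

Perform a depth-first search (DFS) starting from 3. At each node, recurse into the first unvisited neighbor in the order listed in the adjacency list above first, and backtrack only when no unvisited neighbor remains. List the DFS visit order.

3, 15, 14, 9, 10, 12, 8, 4, 1, 7, 5, 11, 6, 13, 2

Visit 3
3 → 15
15 → 14
14 → 9
9 → 10
10 → 12
12 → 8
8 → 4
4 → 1
1 → 7
7 → 5
5 → 11
11 → 6
6 → 13
13 → 2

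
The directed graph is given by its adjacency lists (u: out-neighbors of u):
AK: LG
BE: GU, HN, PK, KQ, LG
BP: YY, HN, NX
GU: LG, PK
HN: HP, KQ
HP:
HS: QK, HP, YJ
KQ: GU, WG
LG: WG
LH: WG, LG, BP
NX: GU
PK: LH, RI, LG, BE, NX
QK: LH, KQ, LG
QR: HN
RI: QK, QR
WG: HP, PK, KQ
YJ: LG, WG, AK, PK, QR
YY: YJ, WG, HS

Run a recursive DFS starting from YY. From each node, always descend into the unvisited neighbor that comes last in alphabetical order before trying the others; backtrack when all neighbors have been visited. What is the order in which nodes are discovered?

YY YJ WG PK RI QR HN KQ GU LG HP QK LH BP NX BE AK HS

Visit YY
YY → YJ
YJ → WG
WG → PK
PK → RI
RI → QR
QR → HN
HN → KQ
KQ → GU
GU → LG
HN → HP
RI → QK
QK → LH
LH → BP
BP → NX
PK → BE
YJ → AK
YY → HS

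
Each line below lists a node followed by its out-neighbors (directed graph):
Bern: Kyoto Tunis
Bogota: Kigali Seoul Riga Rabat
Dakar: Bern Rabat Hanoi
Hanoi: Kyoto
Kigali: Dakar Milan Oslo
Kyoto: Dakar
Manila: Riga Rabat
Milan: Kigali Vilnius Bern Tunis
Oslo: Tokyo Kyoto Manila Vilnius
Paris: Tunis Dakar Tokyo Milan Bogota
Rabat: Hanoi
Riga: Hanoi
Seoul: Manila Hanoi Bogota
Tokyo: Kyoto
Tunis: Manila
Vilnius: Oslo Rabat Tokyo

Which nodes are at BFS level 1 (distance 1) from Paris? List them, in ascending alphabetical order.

Bogota, Dakar, Milan, Tokyo, Tunis

Level 0: Paris
Level 1: Bogota, Dakar, Milan, Tokyo, Tunis
Level 2: Bern, Hanoi, Kigali, Kyoto, Manila, Rabat, Riga, Seoul, Vilnius
Level 3: Oslo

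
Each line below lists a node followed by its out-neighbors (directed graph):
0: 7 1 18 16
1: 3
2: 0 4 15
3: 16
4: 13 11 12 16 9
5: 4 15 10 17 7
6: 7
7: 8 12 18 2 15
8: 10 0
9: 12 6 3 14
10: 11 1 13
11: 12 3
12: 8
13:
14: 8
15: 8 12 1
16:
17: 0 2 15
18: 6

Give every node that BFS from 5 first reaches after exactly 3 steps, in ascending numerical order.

3, 6, 14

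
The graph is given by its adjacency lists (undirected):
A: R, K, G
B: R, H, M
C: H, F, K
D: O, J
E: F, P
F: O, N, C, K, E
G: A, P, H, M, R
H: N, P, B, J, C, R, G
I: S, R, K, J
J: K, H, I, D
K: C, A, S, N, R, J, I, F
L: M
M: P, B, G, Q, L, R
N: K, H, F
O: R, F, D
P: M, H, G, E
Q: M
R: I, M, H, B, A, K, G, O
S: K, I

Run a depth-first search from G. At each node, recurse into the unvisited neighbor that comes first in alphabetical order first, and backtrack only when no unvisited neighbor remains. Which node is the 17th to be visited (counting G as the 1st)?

Visit G
G → A
A → K
K → C
C → F
F → E
E → P
P → H
H → B
B → M
M → L
M → Q
M → R
R → I
I → J
J → D
D → O
I → S
H → N

Visit order: G, A, K, C, F, E, P, H, B, M, L, Q, R, I, J, D, O, S, N

O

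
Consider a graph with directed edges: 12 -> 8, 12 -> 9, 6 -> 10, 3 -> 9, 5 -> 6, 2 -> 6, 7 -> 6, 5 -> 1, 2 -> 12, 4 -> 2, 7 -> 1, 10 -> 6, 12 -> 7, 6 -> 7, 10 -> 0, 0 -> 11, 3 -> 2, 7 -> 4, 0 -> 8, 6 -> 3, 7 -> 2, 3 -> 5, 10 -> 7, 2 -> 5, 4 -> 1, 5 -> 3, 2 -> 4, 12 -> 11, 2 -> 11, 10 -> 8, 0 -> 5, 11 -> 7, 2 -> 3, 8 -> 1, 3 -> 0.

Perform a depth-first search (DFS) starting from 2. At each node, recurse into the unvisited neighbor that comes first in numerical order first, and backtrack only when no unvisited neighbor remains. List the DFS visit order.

2 3 0 5 1 6 7 4 10 8 11 9 12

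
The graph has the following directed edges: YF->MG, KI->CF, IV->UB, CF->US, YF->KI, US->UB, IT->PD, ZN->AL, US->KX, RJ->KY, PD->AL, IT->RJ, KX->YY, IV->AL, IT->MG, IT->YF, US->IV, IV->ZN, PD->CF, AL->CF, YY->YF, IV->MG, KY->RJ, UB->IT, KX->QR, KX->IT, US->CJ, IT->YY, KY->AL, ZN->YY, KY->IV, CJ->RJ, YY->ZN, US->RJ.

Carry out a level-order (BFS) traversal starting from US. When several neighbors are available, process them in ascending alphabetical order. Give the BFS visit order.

US → CJ → IV → KX → RJ → UB → AL → MG → ZN → IT → QR → YY → KY → CF → PD → YF → KI

Visit US; enqueue CJ, IV, KX, RJ, UB → queue [CJ, IV, KX, RJ, UB]
Visit CJ → queue [IV, KX, RJ, UB]
Visit IV; enqueue AL, MG, ZN → queue [KX, RJ, UB, AL, MG, ZN]
Visit KX; enqueue IT, QR, YY → queue [RJ, UB, AL, MG, ZN, IT, QR, YY]
Visit RJ; enqueue KY → queue [UB, AL, MG, ZN, IT, QR, YY, KY]
Visit UB → queue [AL, MG, ZN, IT, QR, YY, KY]
Visit AL; enqueue CF → queue [MG, ZN, IT, QR, YY, KY, CF]
Visit MG → queue [ZN, IT, QR, YY, KY, CF]
Visit ZN → queue [IT, QR, YY, KY, CF]
Visit IT; enqueue PD, YF → queue [QR, YY, KY, CF, PD, YF]
Visit QR → queue [YY, KY, CF, PD, YF]
Visit YY → queue [KY, CF, PD, YF]
Visit KY → queue [CF, PD, YF]
Visit CF → queue [PD, YF]
Visit PD → queue [YF]
Visit YF; enqueue KI → queue [KI]
Visit KI → queue []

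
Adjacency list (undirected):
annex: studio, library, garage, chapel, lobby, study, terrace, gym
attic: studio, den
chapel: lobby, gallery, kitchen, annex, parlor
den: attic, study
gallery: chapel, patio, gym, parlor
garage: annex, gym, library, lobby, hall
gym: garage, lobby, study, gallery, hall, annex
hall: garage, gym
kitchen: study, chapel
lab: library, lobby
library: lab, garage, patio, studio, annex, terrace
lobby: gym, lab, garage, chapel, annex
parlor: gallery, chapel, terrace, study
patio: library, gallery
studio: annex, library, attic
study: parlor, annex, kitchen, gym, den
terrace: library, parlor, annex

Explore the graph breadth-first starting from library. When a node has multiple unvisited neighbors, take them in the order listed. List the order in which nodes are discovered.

library → lab → garage → patio → studio → annex → terrace → lobby → gym → hall → gallery → attic → chapel → study → parlor → den → kitchen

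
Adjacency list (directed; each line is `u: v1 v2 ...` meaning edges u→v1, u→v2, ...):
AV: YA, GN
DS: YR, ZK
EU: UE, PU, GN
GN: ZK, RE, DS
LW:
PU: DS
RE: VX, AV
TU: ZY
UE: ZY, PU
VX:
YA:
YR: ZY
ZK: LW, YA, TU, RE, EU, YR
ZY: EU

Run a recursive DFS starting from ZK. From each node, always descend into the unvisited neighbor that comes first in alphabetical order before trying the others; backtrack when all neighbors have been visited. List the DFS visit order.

Visit ZK
ZK → EU
EU → GN
GN → DS
DS → YR
YR → ZY
GN → RE
RE → AV
AV → YA
RE → VX
EU → PU
EU → UE
ZK → LW
ZK → TU

ZK, EU, GN, DS, YR, ZY, RE, AV, YA, VX, PU, UE, LW, TU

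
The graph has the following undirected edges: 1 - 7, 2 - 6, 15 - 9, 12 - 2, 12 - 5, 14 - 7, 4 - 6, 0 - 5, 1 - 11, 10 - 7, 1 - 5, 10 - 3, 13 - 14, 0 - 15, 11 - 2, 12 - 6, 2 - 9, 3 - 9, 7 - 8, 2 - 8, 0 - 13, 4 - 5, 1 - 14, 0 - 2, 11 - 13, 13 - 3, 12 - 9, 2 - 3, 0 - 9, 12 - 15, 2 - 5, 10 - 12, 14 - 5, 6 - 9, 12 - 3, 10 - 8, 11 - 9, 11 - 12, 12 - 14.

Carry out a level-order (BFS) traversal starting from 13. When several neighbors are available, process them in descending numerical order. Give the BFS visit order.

13, 14, 11, 3, 0, 12, 7, 5, 1, 9, 2, 10, 15, 6, 8, 4

Visit 13; enqueue 14, 11, 3, 0 → queue [14, 11, 3, 0]
Visit 14; enqueue 12, 7, 5, 1 → queue [11, 3, 0, 12, 7, 5, 1]
Visit 11; enqueue 9, 2 → queue [3, 0, 12, 7, 5, 1, 9, 2]
Visit 3; enqueue 10 → queue [0, 12, 7, 5, 1, 9, 2, 10]
Visit 0; enqueue 15 → queue [12, 7, 5, 1, 9, 2, 10, 15]
Visit 12; enqueue 6 → queue [7, 5, 1, 9, 2, 10, 15, 6]
Visit 7; enqueue 8 → queue [5, 1, 9, 2, 10, 15, 6, 8]
Visit 5; enqueue 4 → queue [1, 9, 2, 10, 15, 6, 8, 4]
Visit 1 → queue [9, 2, 10, 15, 6, 8, 4]
Visit 9 → queue [2, 10, 15, 6, 8, 4]
Visit 2 → queue [10, 15, 6, 8, 4]
Visit 10 → queue [15, 6, 8, 4]
Visit 15 → queue [6, 8, 4]
Visit 6 → queue [8, 4]
Visit 8 → queue [4]
Visit 4 → queue []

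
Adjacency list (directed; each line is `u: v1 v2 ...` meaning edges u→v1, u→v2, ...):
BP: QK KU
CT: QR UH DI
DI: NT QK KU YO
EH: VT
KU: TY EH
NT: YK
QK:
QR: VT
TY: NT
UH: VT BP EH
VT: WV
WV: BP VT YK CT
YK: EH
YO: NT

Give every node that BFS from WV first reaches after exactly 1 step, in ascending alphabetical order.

BP, CT, VT, YK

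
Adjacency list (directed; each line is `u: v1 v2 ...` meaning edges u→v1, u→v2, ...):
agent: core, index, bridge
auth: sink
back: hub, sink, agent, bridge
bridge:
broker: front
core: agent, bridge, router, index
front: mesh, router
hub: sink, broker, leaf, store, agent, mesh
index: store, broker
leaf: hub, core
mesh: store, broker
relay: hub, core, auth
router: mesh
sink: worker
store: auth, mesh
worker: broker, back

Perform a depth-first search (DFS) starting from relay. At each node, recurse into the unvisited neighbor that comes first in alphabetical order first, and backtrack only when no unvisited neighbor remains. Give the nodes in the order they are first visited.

Visit relay
relay → auth
auth → sink
sink → worker
worker → back
back → agent
agent → bridge
agent → core
core → index
index → broker
broker → front
front → mesh
mesh → store
front → router
back → hub
hub → leaf

relay → auth → sink → worker → back → agent → bridge → core → index → broker → front → mesh → store → router → hub → leaf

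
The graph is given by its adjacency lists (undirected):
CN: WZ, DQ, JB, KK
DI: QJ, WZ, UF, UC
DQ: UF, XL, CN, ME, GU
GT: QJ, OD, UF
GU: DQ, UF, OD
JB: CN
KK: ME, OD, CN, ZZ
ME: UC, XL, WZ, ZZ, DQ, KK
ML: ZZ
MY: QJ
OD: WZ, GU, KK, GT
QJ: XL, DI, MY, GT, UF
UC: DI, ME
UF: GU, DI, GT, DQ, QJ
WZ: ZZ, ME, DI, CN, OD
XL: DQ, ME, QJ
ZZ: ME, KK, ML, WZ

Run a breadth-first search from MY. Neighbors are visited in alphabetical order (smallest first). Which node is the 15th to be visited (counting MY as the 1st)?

Visit MY; enqueue QJ → queue [QJ]
Visit QJ; enqueue DI, GT, UF, XL → queue [DI, GT, UF, XL]
Visit DI; enqueue UC, WZ → queue [GT, UF, XL, UC, WZ]
Visit GT; enqueue OD → queue [UF, XL, UC, WZ, OD]
Visit UF; enqueue DQ, GU → queue [XL, UC, WZ, OD, DQ, GU]
Visit XL; enqueue ME → queue [UC, WZ, OD, DQ, GU, ME]
Visit UC → queue [WZ, OD, DQ, GU, ME]
Visit WZ; enqueue CN, ZZ → queue [OD, DQ, GU, ME, CN, ZZ]
Visit OD; enqueue KK → queue [DQ, GU, ME, CN, ZZ, KK]
Visit DQ → queue [GU, ME, CN, ZZ, KK]
Visit GU → queue [ME, CN, ZZ, KK]
Visit ME → queue [CN, ZZ, KK]
Visit CN; enqueue JB → queue [ZZ, KK, JB]
Visit ZZ; enqueue ML → queue [KK, JB, ML]
Visit KK → queue [JB, ML]
Visit JB → queue [ML]
Visit ML → queue []

Visit order: MY, QJ, DI, GT, UF, XL, UC, WZ, OD, DQ, GU, ME, CN, ZZ, KK, JB, ML

KK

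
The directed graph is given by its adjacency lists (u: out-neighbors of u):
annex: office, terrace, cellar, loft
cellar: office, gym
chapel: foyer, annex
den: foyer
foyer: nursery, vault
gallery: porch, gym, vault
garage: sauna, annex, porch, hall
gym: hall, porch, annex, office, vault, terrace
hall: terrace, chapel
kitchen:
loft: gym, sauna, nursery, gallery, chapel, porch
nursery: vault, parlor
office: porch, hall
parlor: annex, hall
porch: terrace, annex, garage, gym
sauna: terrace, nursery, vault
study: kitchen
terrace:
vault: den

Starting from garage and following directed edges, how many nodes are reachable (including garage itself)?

BFS from garage visits: garage, sauna, annex, porch, hall, terrace, nursery, vault, office, cellar, loft, gym, chapel, parlor, den, gallery, foyer
Reachable nodes: 17 of 19 total.

17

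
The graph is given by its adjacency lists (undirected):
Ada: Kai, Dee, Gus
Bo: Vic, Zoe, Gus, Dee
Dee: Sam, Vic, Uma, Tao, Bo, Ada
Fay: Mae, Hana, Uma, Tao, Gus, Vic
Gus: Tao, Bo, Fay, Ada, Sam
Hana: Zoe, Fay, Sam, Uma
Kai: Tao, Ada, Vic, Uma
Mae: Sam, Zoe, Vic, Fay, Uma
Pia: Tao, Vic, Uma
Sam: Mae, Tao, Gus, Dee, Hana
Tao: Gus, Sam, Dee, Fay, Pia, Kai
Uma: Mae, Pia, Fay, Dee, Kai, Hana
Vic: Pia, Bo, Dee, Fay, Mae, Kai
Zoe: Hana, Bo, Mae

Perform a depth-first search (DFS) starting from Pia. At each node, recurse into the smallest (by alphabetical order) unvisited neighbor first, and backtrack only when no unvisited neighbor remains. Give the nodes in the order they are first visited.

Visit Pia
Pia → Tao
Tao → Dee
Dee → Ada
Ada → Gus
Gus → Bo
Bo → Vic
Vic → Fay
Fay → Hana
Hana → Sam
Sam → Mae
Mae → Uma
Uma → Kai
Mae → Zoe

Pia Tao Dee Ada Gus Bo Vic Fay Hana Sam Mae Uma Kai Zoe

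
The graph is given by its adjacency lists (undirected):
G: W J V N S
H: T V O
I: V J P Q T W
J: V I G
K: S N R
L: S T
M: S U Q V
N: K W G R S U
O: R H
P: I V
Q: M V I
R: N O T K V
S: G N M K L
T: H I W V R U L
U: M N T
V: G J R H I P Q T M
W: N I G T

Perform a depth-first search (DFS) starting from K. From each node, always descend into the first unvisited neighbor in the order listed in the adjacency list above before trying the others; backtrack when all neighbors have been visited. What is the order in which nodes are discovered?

Visit K
K → S
S → G
G → W
W → N
N → R
R → O
O → H
H → T
T → I
I → V
V → J
V → P
V → Q
Q → M
M → U
T → L

K, S, G, W, N, R, O, H, T, I, V, J, P, Q, M, U, L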